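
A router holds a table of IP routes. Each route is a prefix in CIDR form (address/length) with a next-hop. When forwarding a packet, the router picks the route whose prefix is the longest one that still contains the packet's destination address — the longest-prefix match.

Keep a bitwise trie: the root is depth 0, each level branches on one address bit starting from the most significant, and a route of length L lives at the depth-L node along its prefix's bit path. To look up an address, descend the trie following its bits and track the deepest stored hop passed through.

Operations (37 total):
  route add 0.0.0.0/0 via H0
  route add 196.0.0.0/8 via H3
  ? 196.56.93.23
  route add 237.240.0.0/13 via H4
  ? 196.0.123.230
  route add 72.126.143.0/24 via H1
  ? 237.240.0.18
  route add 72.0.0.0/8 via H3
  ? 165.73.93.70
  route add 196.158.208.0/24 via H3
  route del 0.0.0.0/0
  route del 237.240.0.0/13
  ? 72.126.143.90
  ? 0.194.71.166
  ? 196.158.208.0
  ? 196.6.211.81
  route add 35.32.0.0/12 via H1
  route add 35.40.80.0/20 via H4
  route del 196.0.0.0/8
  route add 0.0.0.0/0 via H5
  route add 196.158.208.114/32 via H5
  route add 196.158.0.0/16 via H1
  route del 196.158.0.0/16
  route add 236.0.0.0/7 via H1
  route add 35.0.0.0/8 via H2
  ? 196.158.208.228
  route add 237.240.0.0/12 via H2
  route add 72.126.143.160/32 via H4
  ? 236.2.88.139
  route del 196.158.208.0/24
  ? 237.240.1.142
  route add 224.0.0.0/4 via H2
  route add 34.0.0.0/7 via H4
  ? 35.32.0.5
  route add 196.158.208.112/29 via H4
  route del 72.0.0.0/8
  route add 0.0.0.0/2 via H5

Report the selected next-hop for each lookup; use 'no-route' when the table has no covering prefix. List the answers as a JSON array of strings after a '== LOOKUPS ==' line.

Process each operation:
  add 0.0.0.0/0 -> H0 at depth 0
  add 196.0.0.0/8 -> H3 at depth 8
  lookup 196.56.93.23: bits 11000100 walk d0:H0→d1:-→d2:-→d3:-→d4:-→d5:-→d6:-→d7:-→d8:H3 -> H3
  add 237.240.0.0/13 -> H4 at depth 13
  lookup 196.0.123.230: bits 11000100 walk d0:H0→d1:-→d2:-→d3:-→d4:-→d5:-→d6:-→d7:-→d8:H3 -> H3
  add 72.126.143.0/24 -> H1 at depth 24
  lookup 237.240.0.18: bits 1110110111110 walk d0:H0→d1:-→d2:-→d3:-→d4:-→d5:-→d6:-→d7:-→d8:-→d9:-→d10:-→d11:-→d12:-→d13:H4 -> H4
  add 72.0.0.0/8 -> H3 at depth 8
  lookup 165.73.93.70: bits 1 walk d0:H0→d1:- -> H0
  add 196.158.208.0/24 -> H3 at depth 24
  - 0.0.0.0/0 clear@0
  - 237.240.0.0/13 clear@13
  lookup 72.126.143.90: bits 010010000111111010001111 walk d0:-→d1:-→d2:-→d3:-→d4:-→d5:-→d6:-→d7:-→d8:H3→d9:-→d10:-→d11:-→d12:-→d13:-→d14:-→d15:-→d16:-→d17:-→d18:-→d19:-→d20:-→d21:-→d22:-→d23:-→d24:H1 -> H1
  lookup 0.194.71.166: bits 0 walk d0:-→d1:- -> no-route
  lookup 196.158.208.0: bits 110001001001111011010000 walk d0:-→d1:-→d2:-→d3:-→d4:-→d5:-→d6:-→d7:-→d8:H3→d9:-→d10:-→d11:-→d12:-→d13:-→d14:-→d15:-→d16:-→d17:-→d18:-→d19:-→d20:-→d21:-→d22:-→d23:-→d24:H3 -> H3
  lookup 196.6.211.81: bits 11000100 walk d0:-→d1:-→d2:-→d3:-→d4:-→d5:-→d6:-→d7:-→d8:H3 -> H3
  add 35.32.0.0/12 -> H1 at depth 12
  add 35.40.80.0/20 -> H4 at depth 20
  - 196.0.0.0/8 clear@8
  add 0.0.0.0/0 -> H5 at depth 0
  add 196.158.208.114/32 -> H5 at depth 32
  add 196.158.0.0/16 -> H1 at depth 16
  - 196.158.0.0/16 clear@16
  add 236.0.0.0/7 -> H1 at depth 7
  add 35.0.0.0/8 -> H2 at depth 8
  lookup 196.158.208.228: bits 110001001001111011010000 walk d0:H5→d1:-→d2:-→d3:-→d4:-→d5:-→d6:-→d7:-→d8:-→d9:-→d10:-→d11:-→d12:-→d13:-→d14:-→d15:-→d16:-→d17:-→d18:-→d19:-→d20:-→d21:-→d22:-→d23:-→d24:H3 -> H3
  add 237.240.0.0/12 -> H2 at depth 12
  add 72.126.143.160/32 -> H4 at depth 32
  lookup 236.2.88.139: bits 1110110 walk d0:H5→d1:-→d2:-→d3:-→d4:-→d5:-→d6:-→d7:H1 -> H1
  - 196.158.208.0/24 clear@24
  lookup 237.240.1.142: bits 1110110111110 walk d0:H5→d1:-→d2:-→d3:-→d4:-→d5:-→d6:-→d7:H1→d8:-→d9:-→d10:-→d11:-→d12:H2→d13:- -> H2
  add 224.0.0.0/4 -> H2 at depth 4
  add 34.0.0.0/7 -> H4 at depth 7
  lookup 35.32.0.5: bits 001000110010 walk d0:H5→d1:-→d2:-→d3:-→d4:-→d5:-→d6:-→d7:H4→d8:H2→d9:-→d10:-→d11:-→d12:H1 -> H1
  add 196.158.208.112/29 -> H4 at depth 29
  - 72.0.0.0/8 clear@8
  add 0.0.0.0/2 -> H5 at depth 2

== LOOKUPS ==
["H3","H3","H4","H0","H1","no-route","H3","H3","H3","H1","H2","H1"]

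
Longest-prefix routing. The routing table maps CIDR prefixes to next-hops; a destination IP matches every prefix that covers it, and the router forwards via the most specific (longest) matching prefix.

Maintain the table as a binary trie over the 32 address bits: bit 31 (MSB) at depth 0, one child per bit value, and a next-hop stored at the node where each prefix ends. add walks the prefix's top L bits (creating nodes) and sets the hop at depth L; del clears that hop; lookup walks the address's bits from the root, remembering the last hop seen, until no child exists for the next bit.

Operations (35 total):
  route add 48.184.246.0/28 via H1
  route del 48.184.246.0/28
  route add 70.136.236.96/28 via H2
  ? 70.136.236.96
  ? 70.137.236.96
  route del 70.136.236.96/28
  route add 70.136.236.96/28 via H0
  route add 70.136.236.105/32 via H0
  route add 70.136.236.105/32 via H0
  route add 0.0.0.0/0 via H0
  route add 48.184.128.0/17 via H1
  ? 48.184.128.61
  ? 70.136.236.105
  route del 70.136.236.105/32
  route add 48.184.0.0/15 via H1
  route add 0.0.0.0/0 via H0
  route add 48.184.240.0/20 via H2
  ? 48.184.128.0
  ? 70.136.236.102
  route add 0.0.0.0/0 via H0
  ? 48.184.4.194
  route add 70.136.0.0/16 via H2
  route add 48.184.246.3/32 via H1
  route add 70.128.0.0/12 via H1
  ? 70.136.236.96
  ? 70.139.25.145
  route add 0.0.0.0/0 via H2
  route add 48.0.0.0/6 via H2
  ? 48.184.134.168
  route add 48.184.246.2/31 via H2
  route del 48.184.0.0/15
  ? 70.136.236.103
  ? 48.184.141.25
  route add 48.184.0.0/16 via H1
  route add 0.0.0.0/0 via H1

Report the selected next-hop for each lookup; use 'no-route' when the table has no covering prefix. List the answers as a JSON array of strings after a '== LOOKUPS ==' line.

Process each operation:
  + 48.184.246.0/28 (H1) depth=28
  del 48.184.246.0/28 (clear depth 28)
  + 70.136.236.96/28 (H2) depth=28
  lookup 70.136.236.96: bits 0100011010001000111011000110 walk d0:-→d1:-→d2:-→d3:-→d4:-→d5:-→d6:-→d7:-→d8:-→d9:-→d10:-→d11:-→d12:-→d13:-→d14:-→d15:-→d16:-→d17:-→d18:-→d19:-→d20:-→d21:-→d22:-→d23:-→d24:-→d25:-→d26:-→d27:-→d28:H2 -> H2
  lookup 70.137.236.96: bits 010001101000100 walk d0:-→d1:-→d2:-→d3:-→d4:-→d5:-→d6:-→d7:-→d8:-→d9:-→d10:-→d11:-→d12:-→d13:-→d14:-→d15:- -> no-route
  del 70.136.236.96/28 (clear depth 28)
  + 70.136.236.96/28 (H0) depth=28
  + 70.136.236.105/32 (H0) depth=32
  + 70.136.236.105/32 (H0) depth=32
  + 0.0.0.0/0 (H0) depth=0
  + 48.184.128.0/17 (H1) depth=17
  lookup 48.184.128.61: bits 00110000101110001 walk d0:H0→d1:-→d2:-→d3:-→d4:-→d5:-→d6:-→d7:-→d8:-→d9:-→d10:-→d11:-→d12:-→d13:-→d14:-→d15:-→d16:-→d17:H1 -> H1
  lookup 70.136.236.105: bits 01000110100010001110110001101001 walk d0:H0→d1:-→d2:-→d3:-→d4:-→d5:-→d6:-→d7:-→d8:-→d9:-→d10:-→d11:-→d12:-→d13:-→d14:-→d15:-→d16:-→d17:-→d18:-→d19:-→d20:-→d21:-→d22:-→d23:-→d24:-→d25:-→d26:-→d27:-→d28:H0→d29:-→d30:-→d31:-→d32:H0 -> H0
  del 70.136.236.105/32 (clear depth 32)
  + 48.184.0.0/15 (H1) depth=15
  + 0.0.0.0/0 (H0) depth=0
  + 48.184.240.0/20 (H2) depth=20
  lookup 48.184.128.0: bits 00110000101110001 walk d0:H0→d1:-→d2:-→d3:-→d4:-→d5:-→d6:-→d7:-→d8:-→d9:-→d10:-→d11:-→d12:-→d13:-→d14:-→d15:H1→d16:-→d17:H1 -> H1
  lookup 70.136.236.102: bits 0100011010001000111011000110 walk d0:H0→d1:-→d2:-→d3:-→d4:-→d5:-→d6:-→d7:-→d8:-→d9:-→d10:-→d11:-→d12:-→d13:-→d14:-→d15:-→d16:-→d17:-→d18:-→d19:-→d20:-→d21:-→d22:-→d23:-→d24:-→d25:-→d26:-→d27:-→d28:H0 -> H0
  + 0.0.0.0/0 (H0) depth=0
  lookup 48.184.4.194: bits 0011000010111000 walk d0:H0→d1:-→d2:-→d3:-→d4:-→d5:-→d6:-→d7:-→d8:-→d9:-→d10:-→d11:-→d12:-→d13:-→d14:-→d15:H1→d16:- -> H1
  + 70.136.0.0/16 (H2) depth=16
  + 48.184.246.3/32 (H1) depth=32
  + 70.128.0.0/12 (H1) depth=12
  lookup 70.136.236.96: bits 0100011010001000111011000110 walk d0:H0→d1:-→d2:-→d3:-→d4:-→d5:-→d6:-→d7:-→d8:-→d9:-→d10:-→d11:-→d12:H1→d13:-→d14:-→d15:-→d16:H2→d17:-→d18:-→d19:-→d20:-→d21:-→d22:-→d23:-→d24:-→d25:-→d26:-→d27:-→d28:H0 -> H0
  lookup 70.139.25.145: bits 01000110100010 walk d0:H0→d1:-→d2:-→d3:-→d4:-→d5:-→d6:-→d7:-→d8:-→d9:-→d10:-→d11:-→d12:H1→d13:-→d14:- -> H1
  + 0.0.0.0/0 (H2) depth=0
  + 48.0.0.0/6 (H2) depth=6
  lookup 48.184.134.168: bits 00110000101110001 walk d0:H2→d1:-→d2:-→d3:-→d4:-→d5:-→d6:H2→d7:-→d8:-→d9:-→d10:-→d11:-→d12:-→d13:-→d14:-→d15:H1→d16:-→d17:H1 -> H1
  + 48.184.246.2/31 (H2) depth=31
  del 48.184.0.0/15 (clear depth 15)
  lookup 70.136.236.103: bits 0100011010001000111011000110 walk d0:H2→d1:-→d2:-→d3:-→d4:-→d5:-→d6:-→d7:-→d8:-→d9:-→d10:-→d11:-→d12:H1→d13:-→d14:-→d15:-→d16:H2→d17:-→d18:-→d19:-→d20:-→d21:-→d22:-→d23:-→d24:-→d25:-→d26:-→d27:-→d28:H0 -> H0
  lookup 48.184.141.25: bits 00110000101110001 walk d0:H2→d1:-→d2:-→d3:-→d4:-→d5:-→d6:H2→d7:-→d8:-→d9:-→d10:-→d11:-→d12:-→d13:-→d14:-→d15:-→d16:-→d17:H1 -> H1
  + 48.184.0.0/16 (H1) depth=16
  + 0.0.0.0/0 (H1) depth=0

== LOOKUPS ==
["H2","no-route","H1","H0","H1","H0","H1","H0","H1","H1","H0","H1"]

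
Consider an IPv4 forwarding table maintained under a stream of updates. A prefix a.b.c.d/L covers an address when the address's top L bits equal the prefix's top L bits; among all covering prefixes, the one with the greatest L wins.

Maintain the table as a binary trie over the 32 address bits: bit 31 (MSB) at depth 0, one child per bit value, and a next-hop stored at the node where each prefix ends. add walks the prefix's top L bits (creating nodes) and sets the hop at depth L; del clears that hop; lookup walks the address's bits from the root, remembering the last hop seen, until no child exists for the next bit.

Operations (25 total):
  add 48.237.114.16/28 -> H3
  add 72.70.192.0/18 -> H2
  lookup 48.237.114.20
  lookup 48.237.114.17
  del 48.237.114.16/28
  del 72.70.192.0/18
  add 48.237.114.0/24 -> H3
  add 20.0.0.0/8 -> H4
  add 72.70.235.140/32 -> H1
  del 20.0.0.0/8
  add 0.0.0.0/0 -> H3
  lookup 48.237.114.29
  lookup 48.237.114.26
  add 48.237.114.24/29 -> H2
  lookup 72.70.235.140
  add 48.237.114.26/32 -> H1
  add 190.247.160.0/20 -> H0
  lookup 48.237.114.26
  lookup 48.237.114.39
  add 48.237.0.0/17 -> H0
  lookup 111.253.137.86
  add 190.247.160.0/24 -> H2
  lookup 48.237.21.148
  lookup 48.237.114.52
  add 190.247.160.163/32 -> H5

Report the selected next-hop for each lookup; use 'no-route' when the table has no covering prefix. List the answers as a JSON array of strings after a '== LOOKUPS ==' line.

Process each operation:
  add 48.237.114.16/28 -> H3 at depth 28
  add 72.70.192.0/18 -> H2 at depth 18
  ? 48.237.114.20  path d0:-→d1:-→d2:-→d3:-→d4:-→d5:-→d6:-→d7:-→d8:-→d9:-→d10:-→d11:-→d12:-→d13:-→d14:-→d15:-→d16:-→d17:-→d18:-→d19:-→d20:-→d21:-→d22:-→d23:-→d24:-→d25:-→d26:-→d27:-→d28:H3  best=H3
  ? 48.237.114.17  path d0:-→d1:-→d2:-→d3:-→d4:-→d5:-→d6:-→d7:-→d8:-→d9:-→d10:-→d11:-→d12:-→d13:-→d14:-→d15:-→d16:-→d17:-→d18:-→d19:-→d20:-→d21:-→d22:-→d23:-→d24:-→d25:-→d26:-→d27:-→d28:H3  best=H3
  del 48.237.114.16/28 (clear depth 28)
  del 72.70.192.0/18 (clear depth 18)
  add 48.237.114.0/24 -> H3 at depth 24
  add 20.0.0.0/8 -> H4 at depth 8
  add 72.70.235.140/32 -> H1 at depth 32
  del 20.0.0.0/8 (clear depth 8)
  add 0.0.0.0/0 -> H3 at depth 0
  ? 48.237.114.29  path d0:H3→d1:-→d2:-→d3:-→d4:-→d5:-→d6:-→d7:-→d8:-→d9:-→d10:-→d11:-→d12:-→d13:-→d14:-→d15:-→d16:-→d17:-→d18:-→d19:-→d20:-→d21:-→d22:-→d23:-→d24:H3→d25:-→d26:-→d27:-→d28:-  best=H3
  ? 48.237.114.26  path d0:H3→d1:-→d2:-→d3:-→d4:-→d5:-→d6:-→d7:-→d8:-→d9:-→d10:-→d11:-→d12:-→d13:-→d14:-→d15:-→d16:-→d17:-→d18:-→d19:-→d20:-→d21:-→d22:-→d23:-→d24:H3→d25:-→d26:-→d27:-→d28:-  best=H3
  add 48.237.114.24/29 -> H2 at depth 29
  ? 72.70.235.140  path d0:H3→d1:-→d2:-→d3:-→d4:-→d5:-→d6:-→d7:-→d8:-→d9:-→d10:-→d11:-→d12:-→d13:-→d14:-→d15:-→d16:-→d17:-→d18:-→d19:-→d20:-→d21:-→d22:-→d23:-→d24:-→d25:-→d26:-→d27:-→d28:-→d29:-→d30:-→d31:-→d32:H1  best=H1
  add 48.237.114.26/32 -> H1 at depth 32
  add 190.247.160.0/20 -> H0 at depth 20
  ? 48.237.114.26  path d0:H3→d1:-→d2:-→d3:-→d4:-→d5:-→d6:-→d7:-→d8:-→d9:-→d10:-→d11:-→d12:-→d13:-→d14:-→d15:-→d16:-→d17:-→d18:-→d19:-→d20:-→d21:-→d22:-→d23:-→d24:H3→d25:-→d26:-→d27:-→d28:-→d29:H2→d30:-→d31:-→d32:H1  best=H1
  ? 48.237.114.39  path d0:H3→d1:-→d2:-→d3:-→d4:-→d5:-→d6:-→d7:-→d8:-→d9:-→d10:-→d11:-→d12:-→d13:-→d14:-→d15:-→d16:-→d17:-→d18:-→d19:-→d20:-→d21:-→d22:-→d23:-→d24:H3→d25:-→d26:-  best=H3
  add 48.237.0.0/17 -> H0 at depth 17
  ? 111.253.137.86  path d0:H3→d1:-→d2:-  best=H3
  add 190.247.160.0/24 -> H2 at depth 24
  ? 48.237.21.148  path d0:H3→d1:-→d2:-→d3:-→d4:-→d5:-→d6:-→d7:-→d8:-→d9:-→d10:-→d11:-→d12:-→d13:-→d14:-→d15:-→d16:-→d17:H0  best=H0
  ? 48.237.114.52  path d0:H3→d1:-→d2:-→d3:-→d4:-→d5:-→d6:-→d7:-→d8:-→d9:-→d10:-→d11:-→d12:-→d13:-→d14:-→d15:-→d16:-→d17:H0→d18:-→d19:-→d20:-→d21:-→d22:-→d23:-→d24:H3→d25:-→d26:-  best=H3
  add 190.247.160.163/32 -> H5 at depth 32

== LOOKUPS ==
["H3","H3","H3","H3","H1","H1","H3","H3","H0","H3"]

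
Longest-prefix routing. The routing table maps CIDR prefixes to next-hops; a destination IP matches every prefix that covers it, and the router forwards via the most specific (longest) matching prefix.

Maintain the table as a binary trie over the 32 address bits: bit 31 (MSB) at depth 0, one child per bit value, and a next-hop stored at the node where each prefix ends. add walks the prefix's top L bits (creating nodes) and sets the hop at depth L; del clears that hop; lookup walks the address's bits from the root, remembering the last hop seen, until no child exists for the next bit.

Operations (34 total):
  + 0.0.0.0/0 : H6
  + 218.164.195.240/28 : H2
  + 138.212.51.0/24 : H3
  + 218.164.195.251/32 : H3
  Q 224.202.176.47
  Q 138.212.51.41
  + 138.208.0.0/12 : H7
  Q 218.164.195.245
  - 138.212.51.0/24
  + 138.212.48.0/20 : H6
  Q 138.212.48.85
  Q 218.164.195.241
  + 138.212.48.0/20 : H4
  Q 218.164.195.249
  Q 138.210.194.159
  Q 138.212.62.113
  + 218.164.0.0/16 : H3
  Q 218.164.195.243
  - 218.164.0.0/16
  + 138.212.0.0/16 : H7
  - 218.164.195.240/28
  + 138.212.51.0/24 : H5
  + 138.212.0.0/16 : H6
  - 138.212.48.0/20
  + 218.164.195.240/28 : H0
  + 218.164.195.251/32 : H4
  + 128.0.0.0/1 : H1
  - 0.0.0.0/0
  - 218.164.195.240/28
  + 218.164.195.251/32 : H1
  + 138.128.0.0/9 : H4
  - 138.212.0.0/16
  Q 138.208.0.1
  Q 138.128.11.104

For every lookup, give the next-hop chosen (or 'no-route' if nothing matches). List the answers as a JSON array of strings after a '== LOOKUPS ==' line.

Apply in order:
  add 0.0.0.0/0 -> H6 at depth 0
  add 218.164.195.240/28 -> H2 at depth 28
  add 138.212.51.0/24 -> H3 at depth 24
  add 218.164.195.251/32 -> H3 at depth 32
  Q 224.202.176.47: descend 11 ; hops seen [H6] ; pick H6
  Q 138.212.51.41: descend 100010101101010000110011 ; hops seen [H6,H3] ; pick H3
  add 138.208.0.0/12 -> H7 at depth 12
  Q 218.164.195.245: descend 1101101010100100110000111111 ; hops seen [H6,H2] ; pick H2
  del 138.212.51.0/24 (clear depth 24)
  add 138.212.48.0/20 -> H6 at depth 20
  Q 138.212.48.85: descend 1000101011010100001100 ; hops seen [H6,H7,H6] ; pick H6
  Q 218.164.195.241: descend 1101101010100100110000111111 ; hops seen [H6,H2] ; pick H2
  add 138.212.48.0/20 -> H4 at depth 20
  Q 218.164.195.249: descend 110110101010010011000011111110 ; hops seen [H6,H2] ; pick H2
  Q 138.210.194.159: descend 1000101011010 ; hops seen [H6,H7] ; pick H7
  Q 138.212.62.113: descend 10001010110101000011 ; hops seen [H6,H7,H4] ; pick H4
  add 218.164.0.0/16 -> H3 at depth 16
  Q 218.164.195.243: descend 1101101010100100110000111111 ; hops seen [H6,H3,H2] ; pick H2
  del 218.164.0.0/16 (clear depth 16)
  add 138.212.0.0/16 -> H7 at depth 16
  del 218.164.195.240/28 (clear depth 28)
  add 138.212.51.0/24 -> H5 at depth 24
  add 138.212.0.0/16 -> H6 at depth 16
  del 138.212.48.0/20 (clear depth 20)
  add 218.164.195.240/28 -> H0 at depth 28
  add 218.164.195.251/32 -> H4 at depth 32
  add 128.0.0.0/1 -> H1 at depth 1
  del 0.0.0.0/0 (clear depth 0)
  del 218.164.195.240/28 (clear depth 28)
  add 218.164.195.251/32 -> H1 at depth 32
  add 138.128.0.0/9 -> H4 at depth 9
  del 138.212.0.0/16 (clear depth 16)
  Q 138.208.0.1: descend 1000101011010 ; hops seen [H1,H4,H7] ; pick H7
  Q 138.128.11.104: descend 100010101 ; hops seen [H1,H4] ; pick H4

== LOOKUPS ==
["H6","H3","H2","H6","H2","H2","H7","H4","H2","H7","H4"]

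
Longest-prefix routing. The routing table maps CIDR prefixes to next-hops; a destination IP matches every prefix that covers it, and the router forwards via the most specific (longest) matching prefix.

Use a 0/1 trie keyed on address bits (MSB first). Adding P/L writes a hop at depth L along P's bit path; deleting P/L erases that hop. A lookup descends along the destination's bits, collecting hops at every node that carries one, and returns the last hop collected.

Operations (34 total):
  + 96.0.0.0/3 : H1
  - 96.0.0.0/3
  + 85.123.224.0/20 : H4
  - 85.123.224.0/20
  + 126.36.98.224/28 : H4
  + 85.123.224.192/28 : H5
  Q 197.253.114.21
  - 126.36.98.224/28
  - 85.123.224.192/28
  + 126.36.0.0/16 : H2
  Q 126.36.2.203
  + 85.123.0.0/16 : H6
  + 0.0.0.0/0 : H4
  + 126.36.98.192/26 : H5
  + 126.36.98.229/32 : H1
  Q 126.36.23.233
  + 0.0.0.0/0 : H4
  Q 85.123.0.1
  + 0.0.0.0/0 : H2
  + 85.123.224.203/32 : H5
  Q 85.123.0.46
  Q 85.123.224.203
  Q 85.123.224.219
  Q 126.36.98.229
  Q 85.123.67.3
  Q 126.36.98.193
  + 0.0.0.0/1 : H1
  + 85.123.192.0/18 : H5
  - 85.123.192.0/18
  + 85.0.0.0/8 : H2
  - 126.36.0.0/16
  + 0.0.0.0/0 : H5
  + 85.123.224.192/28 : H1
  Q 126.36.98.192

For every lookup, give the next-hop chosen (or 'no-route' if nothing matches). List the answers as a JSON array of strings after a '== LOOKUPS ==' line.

Process each operation:
  add 96.0.0.0/3 -> H1 at depth 3
  del 96.0.0.0/3 (clear depth 3)
  add 85.123.224.0/20 -> H4 at depth 20
  del 85.123.224.0/20 (clear depth 20)
  add 126.36.98.224/28 -> H4 at depth 28
  add 85.123.224.192/28 -> H5 at depth 28
  Q 197.253.114.21: descend ε ; hops seen [∅] ; pick no-route
  del 126.36.98.224/28 (clear depth 28)
  del 85.123.224.192/28 (clear depth 28)
  add 126.36.0.0/16 -> H2 at depth 16
  Q 126.36.2.203: descend 01111110001001000 ; hops seen [H2] ; pick H2
  add 85.123.0.0/16 -> H6 at depth 16
  add 0.0.0.0/0 -> H4 at depth 0
  add 126.36.98.192/26 -> H5 at depth 26
  add 126.36.98.229/32 -> H1 at depth 32
  Q 126.36.23.233: descend 01111110001001000 ; hops seen [H4,H2] ; pick H2
  add 0.0.0.0/0 -> H4 at depth 0
  Q 85.123.0.1: descend 0101010101111011 ; hops seen [H4,H6] ; pick H6
  add 0.0.0.0/0 -> H2 at depth 0
  add 85.123.224.203/32 -> H5 at depth 32
  Q 85.123.0.46: descend 0101010101111011 ; hops seen [H2,H6] ; pick H6
  Q 85.123.224.203: descend 01010101011110111110000011001011 ; hops seen [H2,H6,H5] ; pick H5
  Q 85.123.224.219: descend 010101010111101111100000110 ; hops seen [H2,H6] ; pick H6
  Q 126.36.98.229: descend 01111110001001000110001011100101 ; hops seen [H2,H2,H5,H1] ; pick H1
  Q 85.123.67.3: descend 0101010101111011 ; hops seen [H2,H6] ; pick H6
  Q 126.36.98.193: descend 01111110001001000110001011 ; hops seen [H2,H2,H5] ; pick H5
  add 0.0.0.0/1 -> H1 at depth 1
  add 85.123.192.0/18 -> H5 at depth 18
  del 85.123.192.0/18 (clear depth 18)
  add 85.0.0.0/8 -> H2 at depth 8
  del 126.36.0.0/16 (clear depth 16)
  add 0.0.0.0/0 -> H5 at depth 0
  add 85.123.224.192/28 -> H1 at depth 28
  Q 126.36.98.192: descend 01111110001001000110001011 ; hops seen [H5,H1,H5] ; pick H5

== LOOKUPS ==
["no-route","H2","H2","H6","H6","H5","H6","H1","H6","H5","H5"]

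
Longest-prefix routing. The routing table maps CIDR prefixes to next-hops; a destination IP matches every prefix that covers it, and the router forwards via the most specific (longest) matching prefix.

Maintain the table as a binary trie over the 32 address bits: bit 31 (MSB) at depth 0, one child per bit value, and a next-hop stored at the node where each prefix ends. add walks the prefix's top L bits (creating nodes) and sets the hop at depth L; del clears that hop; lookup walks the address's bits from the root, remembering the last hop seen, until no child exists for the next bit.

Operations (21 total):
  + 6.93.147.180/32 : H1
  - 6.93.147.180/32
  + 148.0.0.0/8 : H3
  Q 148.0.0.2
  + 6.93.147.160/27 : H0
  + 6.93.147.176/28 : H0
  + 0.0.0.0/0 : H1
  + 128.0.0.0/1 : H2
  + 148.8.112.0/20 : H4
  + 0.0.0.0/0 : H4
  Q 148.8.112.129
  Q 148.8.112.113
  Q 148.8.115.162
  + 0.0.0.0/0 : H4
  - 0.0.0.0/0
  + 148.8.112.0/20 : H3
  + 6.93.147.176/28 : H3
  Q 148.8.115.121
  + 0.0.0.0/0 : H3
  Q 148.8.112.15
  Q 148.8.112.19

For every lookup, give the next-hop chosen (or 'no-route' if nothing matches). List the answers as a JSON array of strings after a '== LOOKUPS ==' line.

Apply in order:
  add 6.93.147.180/32 -> H1 at depth 32
  - 6.93.147.180/32 clear@32
  add 148.0.0.0/8 -> H3 at depth 8
  Q 148.0.0.2: descend 10010100 ; hops seen [H3] ; pick H3
  add 6.93.147.160/27 -> H0 at depth 27
  add 6.93.147.176/28 -> H0 at depth 28
  add 0.0.0.0/0 -> H1 at depth 0
  add 128.0.0.0/1 -> H2 at depth 1
  add 148.8.112.0/20 -> H4 at depth 20
  add 0.0.0.0/0 -> H4 at depth 0
  Q 148.8.112.129: descend 10010100000010000111 ; hops seen [H4,H2,H3,H4] ; pick H4
  Q 148.8.112.113: descend 10010100000010000111 ; hops seen [H4,H2,H3,H4] ; pick H4
  Q 148.8.115.162: descend 10010100000010000111 ; hops seen [H4,H2,H3,H4] ; pick H4
  add 0.0.0.0/0 -> H4 at depth 0
  - 0.0.0.0/0 clear@0
  add 148.8.112.0/20 -> H3 at depth 20
  add 6.93.147.176/28 -> H3 at depth 28
  Q 148.8.115.121: descend 10010100000010000111 ; hops seen [H2,H3,H3] ; pick H3
  add 0.0.0.0/0 -> H3 at depth 0
  Q 148.8.112.15: descend 10010100000010000111 ; hops seen [H3,H2,H3,H3] ; pick H3
  Q 148.8.112.19: descend 10010100000010000111 ; hops seen [H3,H2,H3,H3] ; pick H3

== LOOKUPS ==
["H3","H4","H4","H4","H3","H3","H3"]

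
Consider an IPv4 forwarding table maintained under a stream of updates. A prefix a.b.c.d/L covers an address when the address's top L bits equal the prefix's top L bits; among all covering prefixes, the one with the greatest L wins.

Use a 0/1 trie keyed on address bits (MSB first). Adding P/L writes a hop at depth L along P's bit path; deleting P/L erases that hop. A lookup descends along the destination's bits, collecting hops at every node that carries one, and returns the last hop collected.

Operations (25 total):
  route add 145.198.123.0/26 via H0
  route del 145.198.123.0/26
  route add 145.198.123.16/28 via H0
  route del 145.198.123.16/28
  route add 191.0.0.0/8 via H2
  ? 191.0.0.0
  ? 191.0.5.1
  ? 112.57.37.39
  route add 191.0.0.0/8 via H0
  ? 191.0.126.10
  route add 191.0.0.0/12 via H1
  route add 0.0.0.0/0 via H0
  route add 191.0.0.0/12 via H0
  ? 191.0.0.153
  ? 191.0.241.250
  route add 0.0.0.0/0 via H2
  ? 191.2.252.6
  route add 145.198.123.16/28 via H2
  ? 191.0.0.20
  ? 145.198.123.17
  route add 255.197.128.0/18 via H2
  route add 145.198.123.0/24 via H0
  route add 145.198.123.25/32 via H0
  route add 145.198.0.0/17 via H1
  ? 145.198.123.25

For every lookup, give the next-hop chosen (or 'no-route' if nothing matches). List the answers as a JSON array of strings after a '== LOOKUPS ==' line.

Apply in order:
  + 145.198.123.0/26 (H0) depth=26
  - 145.198.123.0/26 clear@26
  + 145.198.123.16/28 (H0) depth=28
  - 145.198.123.16/28 clear@28
  + 191.0.0.0/8 (H2) depth=8
  ? 191.0.0.0  path d0:-→d1:-→d2:-→d3:-→d4:-→d5:-→d6:-→d7:-→d8:H2  best=H2
  ? 191.0.5.1  path d0:-→d1:-→d2:-→d3:-→d4:-→d5:-→d6:-→d7:-→d8:H2  best=H2
  ? 112.57.37.39  path d0:-  best=no-route
  + 191.0.0.0/8 (H0) depth=8
  ? 191.0.126.10  path d0:-→d1:-→d2:-→d3:-→d4:-→d5:-→d6:-→d7:-→d8:H0  best=H0
  + 191.0.0.0/12 (H1) depth=12
  + 0.0.0.0/0 (H0) depth=0
  + 191.0.0.0/12 (H0) depth=12
  ? 191.0.0.153  path d0:H0→d1:-→d2:-→d3:-→d4:-→d5:-→d6:-→d7:-→d8:H0→d9:-→d10:-→d11:-→d12:H0  best=H0
  ? 191.0.241.250  path d0:H0→d1:-→d2:-→d3:-→d4:-→d5:-→d6:-→d7:-→d8:H0→d9:-→d10:-→d11:-→d12:H0  best=H0
  + 0.0.0.0/0 (H2) depth=0
  ? 191.2.252.6  path d0:H2→d1:-→d2:-→d3:-→d4:-→d5:-→d6:-→d7:-→d8:H0→d9:-→d10:-→d11:-→d12:H0  best=H0
  + 145.198.123.16/28 (H2) depth=28
  ? 191.0.0.20  path d0:H2→d1:-→d2:-→d3:-→d4:-→d5:-→d6:-→d7:-→d8:H0→d9:-→d10:-→d11:-→d12:H0  best=H0
  ? 145.198.123.17  path d0:H2→d1:-→d2:-→d3:-→d4:-→d5:-→d6:-→d7:-→d8:-→d9:-→d10:-→d11:-→d12:-→d13:-→d14:-→d15:-→d16:-→d17:-→d18:-→d19:-→d20:-→d21:-→d22:-→d23:-→d24:-→d25:-→d26:-→d27:-→d28:H2  best=H2
  + 255.197.128.0/18 (H2) depth=18
  + 145.198.123.0/24 (H0) depth=24
  + 145.198.123.25/32 (H0) depth=32
  + 145.198.0.0/17 (H1) depth=17
  ? 145.198.123.25  path d0:H2→d1:-→d2:-→d3:-→d4:-→d5:-→d6:-→d7:-→d8:-→d9:-→d10:-→d11:-→d12:-→d13:-→d14:-→d15:-→d16:-→d17:H1→d18:-→d19:-→d20:-→d21:-→d22:-→d23:-→d24:H0→d25:-→d26:-→d27:-→d28:H2→d29:-→d30:-→d31:-→d32:H0  best=H0

== LOOKUPS ==
["H2","H2","no-route","H0","H0","H0","H0","H0","H2","H0"]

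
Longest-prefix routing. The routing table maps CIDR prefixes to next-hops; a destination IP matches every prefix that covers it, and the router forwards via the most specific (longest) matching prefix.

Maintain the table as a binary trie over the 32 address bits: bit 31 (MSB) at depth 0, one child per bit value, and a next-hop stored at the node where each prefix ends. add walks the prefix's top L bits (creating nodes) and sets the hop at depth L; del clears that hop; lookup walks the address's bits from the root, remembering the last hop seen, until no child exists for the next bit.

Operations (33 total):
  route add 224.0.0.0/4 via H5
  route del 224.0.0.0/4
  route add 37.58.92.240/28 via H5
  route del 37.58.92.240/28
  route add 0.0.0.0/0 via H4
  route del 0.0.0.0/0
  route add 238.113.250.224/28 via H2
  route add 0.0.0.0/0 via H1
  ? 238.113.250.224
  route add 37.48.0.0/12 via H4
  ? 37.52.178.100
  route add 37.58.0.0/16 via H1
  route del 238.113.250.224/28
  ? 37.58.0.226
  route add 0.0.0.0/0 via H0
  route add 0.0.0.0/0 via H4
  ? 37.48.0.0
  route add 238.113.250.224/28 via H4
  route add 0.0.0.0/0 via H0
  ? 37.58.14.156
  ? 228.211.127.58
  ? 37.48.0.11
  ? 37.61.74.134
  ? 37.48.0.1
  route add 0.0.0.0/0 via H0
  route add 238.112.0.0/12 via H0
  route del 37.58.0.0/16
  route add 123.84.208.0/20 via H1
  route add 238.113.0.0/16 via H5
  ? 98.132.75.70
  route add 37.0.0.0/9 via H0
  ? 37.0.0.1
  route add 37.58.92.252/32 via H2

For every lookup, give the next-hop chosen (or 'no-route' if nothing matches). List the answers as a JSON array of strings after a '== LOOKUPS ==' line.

Apply in order:
  add 224.0.0.0/4 -> H5 at depth 4
  - 224.0.0.0/4 clear@4
  add 37.58.92.240/28 -> H5 at depth 28
  - 37.58.92.240/28 clear@28
  add 0.0.0.0/0 -> H4 at depth 0
  - 0.0.0.0/0 clear@0
  add 238.113.250.224/28 -> H2 at depth 28
  add 0.0.0.0/0 -> H1 at depth 0
  ? 238.113.250.224  path d0:H1→d1:-→d2:-→d3:-→d4:-→d5:-→d6:-→d7:-→d8:-→d9:-→d10:-→d11:-→d12:-→d13:-→d14:-→d15:-→d16:-→d17:-→d18:-→d19:-→d20:-→d21:-→d22:-→d23:-→d24:-→d25:-→d26:-→d27:-→d28:H2  best=H2
  add 37.48.0.0/12 -> H4 at depth 12
  ? 37.52.178.100  path d0:H1→d1:-→d2:-→d3:-→d4:-→d5:-→d6:-→d7:-→d8:-→d9:-→d10:-→d11:-→d12:H4  best=H4
  add 37.58.0.0/16 -> H1 at depth 16
  - 238.113.250.224/28 clear@28
  ? 37.58.0.226  path d0:H1→d1:-→d2:-→d3:-→d4:-→d5:-→d6:-→d7:-→d8:-→d9:-→d10:-→d11:-→d12:H4→d13:-→d14:-→d15:-→d16:H1→d17:-  best=H1
  add 0.0.0.0/0 -> H0 at depth 0
  add 0.0.0.0/0 -> H4 at depth 0
  ? 37.48.0.0  path d0:H4→d1:-→d2:-→d3:-→d4:-→d5:-→d6:-→d7:-→d8:-→d9:-→d10:-→d11:-→d12:H4  best=H4
  add 238.113.250.224/28 -> H4 at depth 28
  add 0.0.0.0/0 -> H0 at depth 0
  ? 37.58.14.156  path d0:H0→d1:-→d2:-→d3:-→d4:-→d5:-→d6:-→d7:-→d8:-→d9:-→d10:-→d11:-→d12:H4→d13:-→d14:-→d15:-→d16:H1→d17:-  best=H1
  ? 228.211.127.58  path d0:H0→d1:-→d2:-→d3:-→d4:-  best=H0
  ? 37.48.0.11  path d0:H0→d1:-→d2:-→d3:-→d4:-→d5:-→d6:-→d7:-→d8:-→d9:-→d10:-→d11:-→d12:H4  best=H4
  ? 37.61.74.134  path d0:H0→d1:-→d2:-→d3:-→d4:-→d5:-→d6:-→d7:-→d8:-→d9:-→d10:-→d11:-→d12:H4→d13:-  best=H4
  ? 37.48.0.1  path d0:H0→d1:-→d2:-→d3:-→d4:-→d5:-→d6:-→d7:-→d8:-→d9:-→d10:-→d11:-→d12:H4  best=H4
  add 0.0.0.0/0 -> H0 at depth 0
  add 238.112.0.0/12 -> H0 at depth 12
  - 37.58.0.0/16 clear@16
  add 123.84.208.0/20 -> H1 at depth 20
  add 238.113.0.0/16 -> H5 at depth 16
  ? 98.132.75.70  path d0:H0→d1:-→d2:-→d3:-  best=H0
  add 37.0.0.0/9 -> H0 at depth 9
  ? 37.0.0.1  path d0:H0→d1:-→d2:-→d3:-→d4:-→d5:-→d6:-→d7:-→d8:-→d9:H0→d10:-  best=H0
  add 37.58.92.252/32 -> H2 at depth 32

== LOOKUPS ==
["H2","H4","H1","H4","H1","H0","H4","H4","H4","H0","H0"]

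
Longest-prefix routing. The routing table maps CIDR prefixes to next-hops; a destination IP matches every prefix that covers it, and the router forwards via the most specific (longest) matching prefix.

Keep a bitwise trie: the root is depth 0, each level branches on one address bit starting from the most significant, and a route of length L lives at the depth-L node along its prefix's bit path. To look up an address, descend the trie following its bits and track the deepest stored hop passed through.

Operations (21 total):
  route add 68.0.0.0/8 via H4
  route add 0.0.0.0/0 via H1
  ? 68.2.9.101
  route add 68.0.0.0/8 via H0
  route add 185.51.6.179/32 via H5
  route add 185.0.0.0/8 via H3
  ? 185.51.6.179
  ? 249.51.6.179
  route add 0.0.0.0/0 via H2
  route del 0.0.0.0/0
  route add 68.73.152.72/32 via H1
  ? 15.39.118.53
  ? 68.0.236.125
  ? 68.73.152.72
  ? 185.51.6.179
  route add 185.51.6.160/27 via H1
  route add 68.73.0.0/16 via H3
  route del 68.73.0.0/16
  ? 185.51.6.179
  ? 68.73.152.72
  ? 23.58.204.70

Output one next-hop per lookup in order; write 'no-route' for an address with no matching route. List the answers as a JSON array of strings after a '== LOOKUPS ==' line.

Process each operation:
  + 68.0.0.0/8 (H4) depth=8
  + 0.0.0.0/0 (H1) depth=0
  Q 68.2.9.101: descend 01000100 ; hops seen [H1,H4] ; pick H4
  + 68.0.0.0/8 (H0) depth=8
  + 185.51.6.179/32 (H5) depth=32
  + 185.0.0.0/8 (H3) depth=8
  Q 185.51.6.179: descend 10111001001100110000011010110011 ; hops seen [H1,H3,H5] ; pick H5
  Q 249.51.6.179: descend 1 ; hops seen [H1] ; pick H1
  + 0.0.0.0/0 (H2) depth=0
  - 0.0.0.0/0 clear@0
  + 68.73.152.72/32 (H1) depth=32
  Q 15.39.118.53: descend 0 ; hops seen [∅] ; pick no-route
  Q 68.0.236.125: descend 010001000 ; hops seen [H0] ; pick H0
  Q 68.73.152.72: descend 01000100010010011001100001001000 ; hops seen [H0,H1] ; pick H1
  Q 185.51.6.179: descend 10111001001100110000011010110011 ; hops seen [H3,H5] ; pick H5
  + 185.51.6.160/27 (H1) depth=27
  + 68.73.0.0/16 (H3) depth=16
  - 68.73.0.0/16 clear@16
  Q 185.51.6.179: descend 10111001001100110000011010110011 ; hops seen [H3,H1,H5] ; pick H5
  Q 68.73.152.72: descend 01000100010010011001100001001000 ; hops seen [H0,H1] ; pick H1
  Q 23.58.204.70: descend 0 ; hops seen [∅] ; pick no-route

== LOOKUPS ==
["H4","H5","H1","no-route","H0","H1","H5","H5","H1","no-route"]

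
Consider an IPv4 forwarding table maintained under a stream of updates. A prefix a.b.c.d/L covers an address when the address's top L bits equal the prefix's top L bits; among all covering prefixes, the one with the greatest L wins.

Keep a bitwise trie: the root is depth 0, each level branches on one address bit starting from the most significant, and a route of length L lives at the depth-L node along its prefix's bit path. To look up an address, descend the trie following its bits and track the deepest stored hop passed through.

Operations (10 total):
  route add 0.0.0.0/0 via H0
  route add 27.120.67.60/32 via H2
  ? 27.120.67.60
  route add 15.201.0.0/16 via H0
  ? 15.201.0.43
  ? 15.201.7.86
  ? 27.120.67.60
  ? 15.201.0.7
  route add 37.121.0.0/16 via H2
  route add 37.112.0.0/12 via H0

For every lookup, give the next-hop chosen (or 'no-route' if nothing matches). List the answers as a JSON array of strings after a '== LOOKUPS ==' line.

Apply in order:
  add 0.0.0.0/0 -> H0 at depth 0
  add 27.120.67.60/32 -> H2 at depth 32
  Q 27.120.67.60: descend 00011011011110000100001100111100 ; hops seen [H0,H2] ; pick H2
  add 15.201.0.0/16 -> H0 at depth 16
  Q 15.201.0.43: descend 0000111111001001 ; hops seen [H0,H0] ; pick H0
  Q 15.201.7.86: descend 0000111111001001 ; hops seen [H0,H0] ; pick H0
  Q 27.120.67.60: descend 00011011011110000100001100111100 ; hops seen [H0,H2] ; pick H2
  Q 15.201.0.7: descend 0000111111001001 ; hops seen [H0,H0] ; pick H0
  add 37.121.0.0/16 -> H2 at depth 16
  add 37.112.0.0/12 -> H0 at depth 12

== LOOKUPS ==
["H2","H0","H0","H2","H0"]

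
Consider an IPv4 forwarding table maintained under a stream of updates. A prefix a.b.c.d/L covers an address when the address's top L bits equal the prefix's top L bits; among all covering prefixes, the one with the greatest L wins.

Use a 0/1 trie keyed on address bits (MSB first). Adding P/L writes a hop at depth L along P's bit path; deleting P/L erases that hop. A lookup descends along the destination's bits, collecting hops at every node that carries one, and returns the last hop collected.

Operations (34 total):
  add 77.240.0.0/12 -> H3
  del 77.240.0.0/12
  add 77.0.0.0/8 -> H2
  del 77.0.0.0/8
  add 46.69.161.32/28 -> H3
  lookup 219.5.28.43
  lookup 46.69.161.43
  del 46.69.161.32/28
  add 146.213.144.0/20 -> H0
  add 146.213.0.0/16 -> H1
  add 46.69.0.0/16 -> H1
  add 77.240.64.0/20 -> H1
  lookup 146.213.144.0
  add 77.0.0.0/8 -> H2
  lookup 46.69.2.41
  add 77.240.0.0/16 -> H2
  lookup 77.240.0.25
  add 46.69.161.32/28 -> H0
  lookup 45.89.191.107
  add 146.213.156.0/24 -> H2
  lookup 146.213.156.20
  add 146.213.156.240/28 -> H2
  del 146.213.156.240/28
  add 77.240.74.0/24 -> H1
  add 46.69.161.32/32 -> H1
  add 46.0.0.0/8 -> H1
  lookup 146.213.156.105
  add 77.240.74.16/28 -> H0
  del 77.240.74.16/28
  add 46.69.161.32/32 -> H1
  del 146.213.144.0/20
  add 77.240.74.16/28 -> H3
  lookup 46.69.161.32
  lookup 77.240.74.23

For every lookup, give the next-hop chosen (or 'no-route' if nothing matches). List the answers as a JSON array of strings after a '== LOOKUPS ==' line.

Apply in order:
  add 77.240.0.0/12 -> H3 at depth 12
  del 77.240.0.0/12 (clear depth 12)
  add 77.0.0.0/8 -> H2 at depth 8
  del 77.0.0.0/8 (clear depth 8)
  add 46.69.161.32/28 -> H3 at depth 28
  ? 219.5.28.43  path d0:-  best=no-route
  ? 46.69.161.43  path d0:-→d1:-→d2:-→d3:-→d4:-→d5:-→d6:-→d7:-→d8:-→d9:-→d10:-→d11:-→d12:-→d13:-→d14:-→d15:-→d16:-→d17:-→d18:-→d19:-→d20:-→d21:-→d22:-→d23:-→d24:-→d25:-→d26:-→d27:-→d28:H3  best=H3
  del 46.69.161.32/28 (clear depth 28)
  add 146.213.144.0/20 -> H0 at depth 20
  add 146.213.0.0/16 -> H1 at depth 16
  add 46.69.0.0/16 -> H1 at depth 16
  add 77.240.64.0/20 -> H1 at depth 20
  ? 146.213.144.0  path d0:-→d1:-→d2:-→d3:-→d4:-→d5:-→d6:-→d7:-→d8:-→d9:-→d10:-→d11:-→d12:-→d13:-→d14:-→d15:-→d16:H1→d17:-→d18:-→d19:-→d20:H0  best=H0
  add 77.0.0.0/8 -> H2 at depth 8
  ? 46.69.2.41  path d0:-→d1:-→d2:-→d3:-→d4:-→d5:-→d6:-→d7:-→d8:-→d9:-→d10:-→d11:-→d12:-→d13:-→d14:-→d15:-→d16:H1  best=H1
  add 77.240.0.0/16 -> H2 at depth 16
  ? 77.240.0.25  path d0:-→d1:-→d2:-→d3:-→d4:-→d5:-→d6:-→d7:-→d8:H2→d9:-→d10:-→d11:-→d12:-→d13:-→d14:-→d15:-→d16:H2→d17:-  best=H2
  add 46.69.161.32/28 -> H0 at depth 28
  ? 45.89.191.107  path d0:-→d1:-→d2:-→d3:-→d4:-→d5:-→d6:-  best=no-route
  add 146.213.156.0/24 -> H2 at depth 24
  ? 146.213.156.20  path d0:-→d1:-→d2:-→d3:-→d4:-→d5:-→d6:-→d7:-→d8:-→d9:-→d10:-→d11:-→d12:-→d13:-→d14:-→d15:-→d16:H1→d17:-→d18:-→d19:-→d20:H0→d21:-→d22:-→d23:-→d24:H2  best=H2
  add 146.213.156.240/28 -> H2 at depth 28
  del 146.213.156.240/28 (clear depth 28)
  add 77.240.74.0/24 -> H1 at depth 24
  add 46.69.161.32/32 -> H1 at depth 32
  add 46.0.0.0/8 -> H1 at depth 8
  ? 146.213.156.105  path d0:-→d1:-→d2:-→d3:-→d4:-→d5:-→d6:-→d7:-→d8:-→d9:-→d10:-→d11:-→d12:-→d13:-→d14:-→d15:-→d16:H1→d17:-→d18:-→d19:-→d20:H0→d21:-→d22:-→d23:-→d24:H2  best=H2
  add 77.240.74.16/28 -> H0 at depth 28
  del 77.240.74.16/28 (clear depth 28)
  add 46.69.161.32/32 -> H1 at depth 32
  del 146.213.144.0/20 (clear depth 20)
  add 77.240.74.16/28 -> H3 at depth 28
  ? 46.69.161.32  path d0:-→d1:-→d2:-→d3:-→d4:-→d5:-→d6:-→d7:-→d8:H1→d9:-→d10:-→d11:-→d12:-→d13:-→d14:-→d15:-→d16:H1→d17:-→d18:-→d19:-→d20:-→d21:-→d22:-→d23:-→d24:-→d25:-→d26:-→d27:-→d28:H0→d29:-→d30:-→d31:-→d32:H1  best=H1
  ? 77.240.74.23  path d0:-→d1:-→d2:-→d3:-→d4:-→d5:-→d6:-→d7:-→d8:H2→d9:-→d10:-→d11:-→d12:-→d13:-→d14:-→d15:-→d16:H2→d17:-→d18:-→d19:-→d20:H1→d21:-→d22:-→d23:-→d24:H1→d25:-→d26:-→d27:-→d28:H3  best=H3

== LOOKUPS ==
["no-route","H3","H0","H1","H2","no-route","H2","H2","H1","H3"]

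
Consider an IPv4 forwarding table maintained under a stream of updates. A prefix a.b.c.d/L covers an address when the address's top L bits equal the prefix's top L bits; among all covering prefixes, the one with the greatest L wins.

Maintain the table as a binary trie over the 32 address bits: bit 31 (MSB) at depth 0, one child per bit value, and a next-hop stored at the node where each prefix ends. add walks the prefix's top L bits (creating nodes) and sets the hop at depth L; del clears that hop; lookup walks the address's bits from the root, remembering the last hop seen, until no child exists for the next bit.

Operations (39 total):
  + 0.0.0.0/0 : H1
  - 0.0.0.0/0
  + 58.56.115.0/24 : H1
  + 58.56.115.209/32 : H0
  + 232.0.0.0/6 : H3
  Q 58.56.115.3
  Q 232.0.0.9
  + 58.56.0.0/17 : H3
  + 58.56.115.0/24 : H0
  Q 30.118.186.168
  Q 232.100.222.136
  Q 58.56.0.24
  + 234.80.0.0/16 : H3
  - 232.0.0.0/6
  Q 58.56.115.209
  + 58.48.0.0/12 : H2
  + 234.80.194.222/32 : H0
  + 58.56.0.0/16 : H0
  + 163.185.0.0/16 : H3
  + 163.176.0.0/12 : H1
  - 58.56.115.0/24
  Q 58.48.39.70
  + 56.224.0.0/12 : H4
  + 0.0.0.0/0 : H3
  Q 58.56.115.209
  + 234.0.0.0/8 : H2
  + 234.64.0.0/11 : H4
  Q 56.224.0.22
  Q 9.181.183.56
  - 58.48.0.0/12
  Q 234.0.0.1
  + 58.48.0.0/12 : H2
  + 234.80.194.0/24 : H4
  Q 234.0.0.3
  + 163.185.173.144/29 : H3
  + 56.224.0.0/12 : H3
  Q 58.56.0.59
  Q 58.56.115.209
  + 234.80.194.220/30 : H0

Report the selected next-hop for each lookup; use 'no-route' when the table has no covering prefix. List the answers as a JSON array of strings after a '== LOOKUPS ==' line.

Apply in order:
  + 0.0.0.0/0 (H1) depth=0
  - 0.0.0.0/0 clear@0
  + 58.56.115.0/24 (H1) depth=24
  + 58.56.115.209/32 (H0) depth=32
  + 232.0.0.0/6 (H3) depth=6
  ? 58.56.115.3  path d0:-→d1:-→d2:-→d3:-→d4:-→d5:-→d6:-→d7:-→d8:-→d9:-→d10:-→d11:-→d12:-→d13:-→d14:-→d15:-→d16:-→d17:-→d18:-→d19:-→d20:-→d21:-→d22:-→d23:-→d24:H1  best=H1
  ? 232.0.0.9  path d0:-→d1:-→d2:-→d3:-→d4:-→d5:-→d6:H3  best=H3
  + 58.56.0.0/17 (H3) depth=17
  + 58.56.115.0/24 (H0) depth=24
  ? 30.118.186.168  path d0:-→d1:-→d2:-  best=no-route
  ? 232.100.222.136  path d0:-→d1:-→d2:-→d3:-→d4:-→d5:-→d6:H3  best=H3
  ? 58.56.0.24  path d0:-→d1:-→d2:-→d3:-→d4:-→d5:-→d6:-→d7:-→d8:-→d9:-→d10:-→d11:-→d12:-→d13:-→d14:-→d15:-→d16:-→d17:H3  best=H3
  + 234.80.0.0/16 (H3) depth=16
  - 232.0.0.0/6 clear@6
  ? 58.56.115.209  path d0:-→d1:-→d2:-→d3:-→d4:-→d5:-→d6:-→d7:-→d8:-→d9:-→d10:-→d11:-→d12:-→d13:-→d14:-→d15:-→d16:-→d17:H3→d18:-→d19:-→d20:-→d21:-→d22:-→d23:-→d24:H0→d25:-→d26:-→d27:-→d28:-→d29:-→d30:-→d31:-→d32:H0  best=H0
  + 58.48.0.0/12 (H2) depth=12
  + 234.80.194.222/32 (H0) depth=32
  + 58.56.0.0/16 (H0) depth=16
  + 163.185.0.0/16 (H3) depth=16
  + 163.176.0.0/12 (H1) depth=12
  - 58.56.115.0/24 clear@24
  ? 58.48.39.70  path d0:-→d1:-→d2:-→d3:-→d4:-→d5:-→d6:-→d7:-→d8:-→d9:-→d10:-→d11:-→d12:H2  best=H2
  + 56.224.0.0/12 (H4) depth=12
  + 0.0.0.0/0 (H3) depth=0
  ? 58.56.115.209  path d0:H3→d1:-→d2:-→d3:-→d4:-→d5:-→d6:-→d7:-→d8:-→d9:-→d10:-→d11:-→d12:H2→d13:-→d14:-→d15:-→d16:H0→d17:H3→d18:-→d19:-→d20:-→d21:-→d22:-→d23:-→d24:-→d25:-→d26:-→d27:-→d28:-→d29:-→d30:-→d31:-→d32:H0  best=H0
  + 234.0.0.0/8 (H2) depth=8
  + 234.64.0.0/11 (H4) depth=11
  ? 56.224.0.22  path d0:H3→d1:-→d2:-→d3:-→d4:-→d5:-→d6:-→d7:-→d8:-→d9:-→d10:-→d11:-→d12:H4  best=H4
  ? 9.181.183.56  path d0:H3→d1:-→d2:-  best=H3
  - 58.48.0.0/12 clear@12
  ? 234.0.0.1  path d0:H3→d1:-→d2:-→d3:-→d4:-→d5:-→d6:-→d7:-→d8:H2→d9:-  best=H2
  + 58.48.0.0/12 (H2) depth=12
  + 234.80.194.0/24 (H4) depth=24
  ? 234.0.0.3  path d0:H3→d1:-→d2:-→d3:-→d4:-→d5:-→d6:-→d7:-→d8:H2→d9:-  best=H2
  + 163.185.173.144/29 (H3) depth=29
  + 56.224.0.0/12 (H3) depth=12
  ? 58.56.0.59  path d0:H3→d1:-→d2:-→d3:-→d4:-→d5:-→d6:-→d7:-→d8:-→d9:-→d10:-→d11:-→d12:H2→d13:-→d14:-→d15:-→d16:H0→d17:H3  best=H3
  ? 58.56.115.209  path d0:H3→d1:-→d2:-→d3:-→d4:-→d5:-→d6:-→d7:-→d8:-→d9:-→d10:-→d11:-→d12:H2→d13:-→d14:-→d15:-→d16:H0→d17:H3→d18:-→d19:-→d20:-→d21:-→d22:-→d23:-→d24:-→d25:-→d26:-→d27:-→d28:-→d29:-→d30:-→d31:-→d32:H0  best=H0
  + 234.80.194.220/30 (H0) depth=30

== LOOKUPS ==
["H1","H3","no-route","H3","H3","H0","H2","H0","H4","H3","H2","H2","H3","H0"]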